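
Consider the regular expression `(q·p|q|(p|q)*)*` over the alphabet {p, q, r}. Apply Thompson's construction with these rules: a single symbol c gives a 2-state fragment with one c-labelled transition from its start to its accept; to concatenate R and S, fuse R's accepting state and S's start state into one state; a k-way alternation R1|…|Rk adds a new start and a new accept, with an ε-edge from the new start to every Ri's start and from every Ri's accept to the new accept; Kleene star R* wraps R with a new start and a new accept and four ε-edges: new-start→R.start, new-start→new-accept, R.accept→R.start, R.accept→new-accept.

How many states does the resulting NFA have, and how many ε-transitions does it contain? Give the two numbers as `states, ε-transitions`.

17, 18

Recursing over subexpressions:
Each of the 5 symbol leaves contributes 2 states and 0 ε-transitions.
  q·p → 3 states, 0 ε-transitions
  p|q → 6 states, 4 ε-transitions
  (p|q)* → 8 states, 8 ε-transitions
  q·p|q|(p|q)* → 15 states, 14 ε-transitions
  (q·p|q|(p|q)*)* → 17 states, 18 ε-transitions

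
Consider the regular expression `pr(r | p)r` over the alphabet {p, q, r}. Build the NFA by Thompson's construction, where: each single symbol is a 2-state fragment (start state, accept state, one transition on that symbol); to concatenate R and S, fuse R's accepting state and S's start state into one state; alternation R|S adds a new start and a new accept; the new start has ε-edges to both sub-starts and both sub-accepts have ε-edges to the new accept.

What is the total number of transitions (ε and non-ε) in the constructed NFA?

9

Building bottom-up:
Each of the 5 symbol leaves contributes 1 transition (1 symbol, 0 ε).
  r | p : 6 transitions (2 symbol, 4 ε)
  pr(r | p)r : 9 transitions (5 symbol, 4 ε)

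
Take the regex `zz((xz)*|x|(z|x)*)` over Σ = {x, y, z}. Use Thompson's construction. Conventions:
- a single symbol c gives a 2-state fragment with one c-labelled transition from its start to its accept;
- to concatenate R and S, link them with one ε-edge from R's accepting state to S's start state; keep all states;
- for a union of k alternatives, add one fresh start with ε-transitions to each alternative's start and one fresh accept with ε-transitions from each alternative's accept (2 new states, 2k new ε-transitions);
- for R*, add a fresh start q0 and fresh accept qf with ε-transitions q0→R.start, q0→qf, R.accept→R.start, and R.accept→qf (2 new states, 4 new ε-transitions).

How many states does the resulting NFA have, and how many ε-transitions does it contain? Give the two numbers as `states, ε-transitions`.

Per subexpression:
Each of the 7 symbol leaves contributes 2 states and 0 ε-transitions.
  xz — 4 states, 1 ε-transition
  (xz)* — 6 states, 5 ε-transitions
  z|x — 6 states, 4 ε-transitions
  (z|x)* — 8 states, 8 ε-transitions
  (xz)*|x|(z|x)* — 18 states, 19 ε-transitions
  zz((xz)*|x|(z|x)*) — 22 states, 21 ε-transitions

22, 21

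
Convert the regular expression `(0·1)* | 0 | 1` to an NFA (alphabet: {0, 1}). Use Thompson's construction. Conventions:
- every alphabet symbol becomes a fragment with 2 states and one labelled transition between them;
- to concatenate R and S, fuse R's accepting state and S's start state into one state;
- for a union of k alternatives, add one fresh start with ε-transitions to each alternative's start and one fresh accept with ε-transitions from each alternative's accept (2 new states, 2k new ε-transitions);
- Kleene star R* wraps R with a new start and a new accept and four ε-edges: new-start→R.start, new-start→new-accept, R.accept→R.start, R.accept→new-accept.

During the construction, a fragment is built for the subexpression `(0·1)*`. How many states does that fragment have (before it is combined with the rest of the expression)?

Fragment for `(0·1)*`:
Each of the 2 symbol leaves contributes a 2-state fragment.
  0·1 → 3 states
  (0·1)* → 5 states

5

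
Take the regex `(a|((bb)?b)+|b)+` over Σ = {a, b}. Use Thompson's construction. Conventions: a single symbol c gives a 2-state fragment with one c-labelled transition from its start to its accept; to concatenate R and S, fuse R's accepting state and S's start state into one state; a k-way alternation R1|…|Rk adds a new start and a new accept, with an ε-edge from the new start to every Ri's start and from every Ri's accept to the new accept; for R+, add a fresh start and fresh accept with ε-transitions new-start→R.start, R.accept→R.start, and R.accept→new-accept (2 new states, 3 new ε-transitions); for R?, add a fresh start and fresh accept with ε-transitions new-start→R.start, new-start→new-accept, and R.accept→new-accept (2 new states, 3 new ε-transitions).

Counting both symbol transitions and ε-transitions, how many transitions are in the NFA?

20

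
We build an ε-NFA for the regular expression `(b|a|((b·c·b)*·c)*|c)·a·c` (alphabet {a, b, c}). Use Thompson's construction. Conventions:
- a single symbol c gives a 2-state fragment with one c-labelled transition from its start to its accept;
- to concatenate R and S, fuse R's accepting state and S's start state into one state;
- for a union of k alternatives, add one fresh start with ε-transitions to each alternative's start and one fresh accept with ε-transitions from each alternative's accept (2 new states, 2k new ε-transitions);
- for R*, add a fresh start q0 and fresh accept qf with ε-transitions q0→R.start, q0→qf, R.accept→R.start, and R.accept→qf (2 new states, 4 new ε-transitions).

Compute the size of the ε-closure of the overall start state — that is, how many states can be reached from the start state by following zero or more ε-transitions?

10

Compute the ε-closure size of each fragment's start state recursively; a symbol fragment's start has no outgoing ε-edge, so its closure is just itself (size 1).
  b·c·b — same as the first factor's closure: |closure| = 1
  (b·c·b)* — new start has ε-edges to the inner start and to the new accept, so |closure| = 2 + 1 = 3
  (b·c·b)*·c — |closure| = 3 + (1−1) = 3 (closure spills across the concat boundary because the left factor accepts ε)
  ((b·c·b)*·c)* — the star's fresh start ε-reaches both the body's start and the fresh accept: |closure| = 2 + 3 = 5
  b|a|((b·c·b)*·c)*|c — |closure| = 1 (new start) + (1 + 1 + 5 + 1) + 1 (new accept, since some branch ε-reaches its own accept) = 10
  (b|a|((b·c·b)*·c)*|c)·a·c — the left operand accepts ε, so the closure extends into the next operand (the shared merged state is already counted); |closure| = 10 + (1−1) = 10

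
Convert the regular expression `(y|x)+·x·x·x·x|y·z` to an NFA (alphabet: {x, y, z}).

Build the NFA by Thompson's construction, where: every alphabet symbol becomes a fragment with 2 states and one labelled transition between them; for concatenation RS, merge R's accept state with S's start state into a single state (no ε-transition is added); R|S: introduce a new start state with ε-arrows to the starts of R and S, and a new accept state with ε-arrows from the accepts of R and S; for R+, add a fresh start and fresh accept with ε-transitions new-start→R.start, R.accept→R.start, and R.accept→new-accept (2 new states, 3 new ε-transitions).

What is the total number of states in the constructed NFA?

By structural recursion:
Each of the 8 symbol leaves contributes a 2-state fragment.
  y|x — 6 states
  (y|x)+ — 8 states
  (y|x)+·x·x·x·x — 12 states
  y·z — 3 states
  (y|x)+·x·x·x·x|y·z — 17 states

17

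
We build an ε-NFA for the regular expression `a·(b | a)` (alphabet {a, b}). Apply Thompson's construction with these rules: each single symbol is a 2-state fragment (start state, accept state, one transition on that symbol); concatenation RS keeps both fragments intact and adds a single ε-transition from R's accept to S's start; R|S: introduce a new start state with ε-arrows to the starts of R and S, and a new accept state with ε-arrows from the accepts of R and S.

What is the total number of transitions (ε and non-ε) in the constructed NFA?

8

Recursing over subexpressions:
Each of the 3 symbol leaves contributes 1 transition (1 symbol, 0 ε).
  b | a → 6 transitions (2 symbol, 4 ε)
  a·(b | a) → 8 transitions (3 symbol, 5 ε)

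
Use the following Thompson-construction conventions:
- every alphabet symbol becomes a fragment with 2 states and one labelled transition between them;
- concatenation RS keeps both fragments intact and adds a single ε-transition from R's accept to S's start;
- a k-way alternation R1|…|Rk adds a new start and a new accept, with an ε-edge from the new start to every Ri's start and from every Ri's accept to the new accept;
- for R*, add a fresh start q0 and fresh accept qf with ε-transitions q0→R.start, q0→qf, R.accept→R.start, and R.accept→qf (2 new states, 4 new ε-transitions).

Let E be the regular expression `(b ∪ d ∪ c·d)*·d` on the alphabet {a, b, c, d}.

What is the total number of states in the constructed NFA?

14

By structural recursion:
Each of the 5 symbol leaves contributes a 2-state fragment.
  c·d → 4 states
  b ∪ d ∪ c·d → 10 states
  (b ∪ d ∪ c·d)* → 12 states
  (b ∪ d ∪ c·d)*·d → 14 states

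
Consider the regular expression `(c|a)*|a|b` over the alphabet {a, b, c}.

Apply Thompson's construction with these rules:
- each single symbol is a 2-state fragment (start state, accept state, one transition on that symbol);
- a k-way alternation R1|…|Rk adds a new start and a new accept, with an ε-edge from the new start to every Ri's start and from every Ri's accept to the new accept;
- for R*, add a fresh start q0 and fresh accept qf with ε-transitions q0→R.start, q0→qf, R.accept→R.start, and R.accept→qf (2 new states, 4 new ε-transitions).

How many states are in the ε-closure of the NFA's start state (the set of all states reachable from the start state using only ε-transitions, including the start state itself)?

Work bottom-up. For each fragment F, track |ε-closure(F.start)| and whether F's accept lies in that closure (i.e. whether F accepts ε). A single-symbol fragment has closure size 1 and does not accept ε.
  c|a : new start ε-reaches every alternative's start; none of them accept ε, so the new accept is not reached: |ε-closure| = 1 + 1 + 1 = 3
  (c|a)* : |ε-closure| = 1 (new start) + 3 (body) + 1 (new accept) = 5
  (c|a)*|a|b : |ε-closure| = 1 (new start) + (5 + 1 + 1) + 1 (new accept, since some branch ε-reaches its own accept) = 9

9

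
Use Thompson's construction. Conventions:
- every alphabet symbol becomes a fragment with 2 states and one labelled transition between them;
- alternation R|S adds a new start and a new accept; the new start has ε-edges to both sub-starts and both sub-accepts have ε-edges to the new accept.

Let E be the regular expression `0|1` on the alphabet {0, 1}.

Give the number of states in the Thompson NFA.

Recursing over subexpressions:
Each of the 2 symbol leaves contributes a 2-state fragment.
  0|1 = 6 states

6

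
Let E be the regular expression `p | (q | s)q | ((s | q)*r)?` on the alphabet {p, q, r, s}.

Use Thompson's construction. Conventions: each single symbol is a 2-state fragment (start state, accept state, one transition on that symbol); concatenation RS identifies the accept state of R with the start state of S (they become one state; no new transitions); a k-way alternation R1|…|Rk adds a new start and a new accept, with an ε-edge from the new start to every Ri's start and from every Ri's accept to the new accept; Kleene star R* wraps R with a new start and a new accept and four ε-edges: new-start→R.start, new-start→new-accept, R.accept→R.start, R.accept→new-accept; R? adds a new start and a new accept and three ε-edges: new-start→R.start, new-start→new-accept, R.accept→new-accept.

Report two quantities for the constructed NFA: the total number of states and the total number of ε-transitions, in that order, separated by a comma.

Recursing over subexpressions:
Each of the 7 symbol leaves contributes 2 states and 0 ε-transitions.
  q | s → 6 states, 4 ε-transitions
  (q | s)q → 7 states, 4 ε-transitions
  s | q → 6 states, 4 ε-transitions
  (s | q)* → 8 states, 8 ε-transitions
  (s | q)*r → 9 states, 8 ε-transitions
  ((s | q)*r)? → 11 states, 11 ε-transitions
  p | (q | s)q | ((s | q)*r)? → 22 states, 21 ε-transitions

22, 21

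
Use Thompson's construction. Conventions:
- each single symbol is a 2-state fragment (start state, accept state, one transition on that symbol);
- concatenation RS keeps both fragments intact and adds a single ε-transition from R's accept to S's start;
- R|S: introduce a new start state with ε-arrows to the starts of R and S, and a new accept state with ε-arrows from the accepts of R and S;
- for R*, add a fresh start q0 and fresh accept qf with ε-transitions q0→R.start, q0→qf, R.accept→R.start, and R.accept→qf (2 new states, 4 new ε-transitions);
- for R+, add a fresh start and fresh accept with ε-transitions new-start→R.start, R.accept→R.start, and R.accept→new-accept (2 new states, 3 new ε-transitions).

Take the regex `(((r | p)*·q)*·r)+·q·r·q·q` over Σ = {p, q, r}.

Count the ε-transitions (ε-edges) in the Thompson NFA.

21

Per subexpression:
Each of the 8 symbol leaves contributes 0 ε-transitions.
  r | p : 4 ε-transitions
  (r | p)* : 8 ε-transitions
  (r | p)*·q : 9 ε-transitions
  ((r | p)*·q)* : 13 ε-transitions
  ((r | p)*·q)*·r : 14 ε-transitions
  (((r | p)*·q)*·r)+ : 17 ε-transitions
  (((r | p)*·q)*·r)+·q·r·q·q : 21 ε-transitions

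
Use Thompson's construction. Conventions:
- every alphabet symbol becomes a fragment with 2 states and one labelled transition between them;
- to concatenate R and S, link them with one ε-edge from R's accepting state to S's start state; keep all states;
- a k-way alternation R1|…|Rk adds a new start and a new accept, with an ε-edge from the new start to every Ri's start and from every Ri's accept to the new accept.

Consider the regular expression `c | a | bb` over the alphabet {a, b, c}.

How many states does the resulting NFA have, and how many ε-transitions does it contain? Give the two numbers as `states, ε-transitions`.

10, 7

By structural recursion:
Each of the 4 symbol leaves contributes 2 states and 0 ε-transitions.
  bb → 4 states, 1 ε-transition
  c | a | bb → 10 states, 7 ε-transitions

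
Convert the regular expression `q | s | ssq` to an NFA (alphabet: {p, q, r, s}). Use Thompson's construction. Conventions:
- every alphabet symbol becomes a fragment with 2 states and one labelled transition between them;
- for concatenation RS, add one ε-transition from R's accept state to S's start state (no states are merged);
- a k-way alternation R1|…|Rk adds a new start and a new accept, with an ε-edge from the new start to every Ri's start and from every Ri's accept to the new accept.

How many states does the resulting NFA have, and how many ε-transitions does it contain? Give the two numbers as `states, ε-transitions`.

By structural recursion:
Each of the 5 symbol leaves contributes 2 states and 0 ε-transitions.
  ssq — 6 states, 2 ε-transitions
  q | s | ssq — 12 states, 8 ε-transitions

12, 8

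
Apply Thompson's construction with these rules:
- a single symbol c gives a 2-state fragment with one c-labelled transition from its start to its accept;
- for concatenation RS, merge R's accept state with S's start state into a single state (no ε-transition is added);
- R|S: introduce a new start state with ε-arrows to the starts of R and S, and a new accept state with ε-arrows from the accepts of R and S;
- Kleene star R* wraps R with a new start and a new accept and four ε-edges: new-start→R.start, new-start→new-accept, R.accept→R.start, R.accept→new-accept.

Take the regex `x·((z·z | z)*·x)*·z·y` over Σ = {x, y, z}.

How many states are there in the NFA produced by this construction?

15

Recursing over subexpressions:
Each of the 7 symbol leaves contributes a 2-state fragment.
  z·z — 3 states
  z·z | z — 7 states
  (z·z | z)* — 9 states
  (z·z | z)*·x — 10 states
  ((z·z | z)*·x)* — 12 states
  x·((z·z | z)*·x)*·z·y — 15 states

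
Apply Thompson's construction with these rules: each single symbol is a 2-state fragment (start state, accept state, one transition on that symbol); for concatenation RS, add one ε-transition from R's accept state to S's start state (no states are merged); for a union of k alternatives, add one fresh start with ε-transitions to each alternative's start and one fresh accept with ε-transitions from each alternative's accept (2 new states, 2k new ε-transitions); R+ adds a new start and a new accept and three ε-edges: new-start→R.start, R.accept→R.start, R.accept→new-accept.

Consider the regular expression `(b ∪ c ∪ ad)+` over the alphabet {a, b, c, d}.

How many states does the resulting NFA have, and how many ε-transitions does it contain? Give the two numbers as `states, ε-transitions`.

Per subexpression:
Each of the 4 symbol leaves contributes 2 states and 0 ε-transitions.
  ad : 4 states, 1 ε-transition
  b ∪ c ∪ ad : 10 states, 7 ε-transitions
  (b ∪ c ∪ ad)+ : 12 states, 10 ε-transitions

12, 10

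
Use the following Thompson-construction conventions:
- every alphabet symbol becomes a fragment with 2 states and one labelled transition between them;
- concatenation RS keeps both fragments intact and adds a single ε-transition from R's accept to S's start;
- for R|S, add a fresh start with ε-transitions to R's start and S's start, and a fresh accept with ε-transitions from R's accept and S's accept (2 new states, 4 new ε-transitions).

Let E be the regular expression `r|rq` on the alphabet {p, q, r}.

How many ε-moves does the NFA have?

5

Recursing over subexpressions:
Each of the 3 symbol leaves contributes 0 ε-transitions.
  rq = 1 ε-transition
  r|rq = 5 ε-transitions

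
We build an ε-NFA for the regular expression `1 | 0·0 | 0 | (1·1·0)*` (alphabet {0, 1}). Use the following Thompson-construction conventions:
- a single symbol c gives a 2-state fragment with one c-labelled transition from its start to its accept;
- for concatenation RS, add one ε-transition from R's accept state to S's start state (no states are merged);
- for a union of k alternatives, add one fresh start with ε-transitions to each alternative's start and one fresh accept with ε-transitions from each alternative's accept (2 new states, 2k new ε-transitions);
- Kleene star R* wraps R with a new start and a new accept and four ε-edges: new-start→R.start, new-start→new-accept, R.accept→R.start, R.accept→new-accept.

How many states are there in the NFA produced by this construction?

18

Per subexpression:
Each of the 7 symbol leaves contributes a 2-state fragment.
  0·0 → 4 states
  1·1·0 → 6 states
  (1·1·0)* → 8 states
  1 | 0·0 | 0 | (1·1·0)* → 18 states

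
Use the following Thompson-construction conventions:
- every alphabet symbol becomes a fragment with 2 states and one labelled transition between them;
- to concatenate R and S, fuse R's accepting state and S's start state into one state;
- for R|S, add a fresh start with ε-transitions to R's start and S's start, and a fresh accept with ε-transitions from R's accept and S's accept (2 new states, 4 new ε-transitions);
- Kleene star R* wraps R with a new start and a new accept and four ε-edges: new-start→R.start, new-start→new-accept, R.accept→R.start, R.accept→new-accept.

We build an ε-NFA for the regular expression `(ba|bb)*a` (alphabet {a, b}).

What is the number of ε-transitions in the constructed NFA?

8

By structural recursion:
Each of the 5 symbol leaves contributes 0 ε-transitions.
  ba : 0 ε-transitions
  bb : 0 ε-transitions
  ba|bb : 4 ε-transitions
  (ba|bb)* : 8 ε-transitions
  (ba|bb)*a : 8 ε-transitions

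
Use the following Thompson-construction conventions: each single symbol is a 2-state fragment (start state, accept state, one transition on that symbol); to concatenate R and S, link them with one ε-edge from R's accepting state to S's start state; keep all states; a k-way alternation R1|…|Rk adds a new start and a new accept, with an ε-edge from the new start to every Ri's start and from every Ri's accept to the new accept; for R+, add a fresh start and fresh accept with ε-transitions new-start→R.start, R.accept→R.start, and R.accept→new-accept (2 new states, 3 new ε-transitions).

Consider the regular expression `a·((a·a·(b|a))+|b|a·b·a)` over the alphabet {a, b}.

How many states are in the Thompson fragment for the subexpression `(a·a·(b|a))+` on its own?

12

Fragment for `(a·a·(b|a))+`:
Each of the 4 symbol leaves contributes a 2-state fragment.
  b|a → 6 states
  a·a·(b|a) → 10 states
  (a·a·(b|a))+ → 12 states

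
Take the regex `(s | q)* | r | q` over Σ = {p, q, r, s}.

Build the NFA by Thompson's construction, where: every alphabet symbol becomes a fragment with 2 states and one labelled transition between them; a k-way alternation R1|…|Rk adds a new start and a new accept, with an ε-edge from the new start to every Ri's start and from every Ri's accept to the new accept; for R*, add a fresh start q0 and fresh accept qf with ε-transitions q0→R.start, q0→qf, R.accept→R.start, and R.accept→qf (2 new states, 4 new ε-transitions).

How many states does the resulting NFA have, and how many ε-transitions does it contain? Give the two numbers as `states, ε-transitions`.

Recursing over subexpressions:
Each of the 4 symbol leaves contributes 2 states and 0 ε-transitions.
  s | q → 6 states, 4 ε-transitions
  (s | q)* → 8 states, 8 ε-transitions
  (s | q)* | r | q → 14 states, 14 ε-transitions

14, 14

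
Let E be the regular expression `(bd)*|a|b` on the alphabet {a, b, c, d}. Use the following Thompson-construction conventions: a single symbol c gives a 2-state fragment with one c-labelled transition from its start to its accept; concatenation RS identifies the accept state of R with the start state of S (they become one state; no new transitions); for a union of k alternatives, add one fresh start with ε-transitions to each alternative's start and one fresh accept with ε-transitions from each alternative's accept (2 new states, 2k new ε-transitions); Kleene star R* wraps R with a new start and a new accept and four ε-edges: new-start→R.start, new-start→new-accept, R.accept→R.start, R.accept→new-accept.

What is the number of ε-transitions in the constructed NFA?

10

By structural recursion:
Each of the 4 symbol leaves contributes 0 ε-transitions.
  bd = 0 ε-transitions
  (bd)* = 4 ε-transitions
  (bd)*|a|b = 10 ε-transitions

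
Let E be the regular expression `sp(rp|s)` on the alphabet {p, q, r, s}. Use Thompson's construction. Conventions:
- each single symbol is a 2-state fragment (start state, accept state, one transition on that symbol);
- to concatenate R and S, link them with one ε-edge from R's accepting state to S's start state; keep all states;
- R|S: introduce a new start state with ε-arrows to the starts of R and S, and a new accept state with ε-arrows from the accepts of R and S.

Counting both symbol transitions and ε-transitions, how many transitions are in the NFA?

12

Bottom-up over the parse tree:
Each of the 5 symbol leaves contributes 1 transition (1 symbol, 0 ε).
  rp — 3 transitions (2 symbol, 1 ε)
  rp|s — 8 transitions (3 symbol, 5 ε)
  sp(rp|s) — 12 transitions (5 symbol, 7 ε)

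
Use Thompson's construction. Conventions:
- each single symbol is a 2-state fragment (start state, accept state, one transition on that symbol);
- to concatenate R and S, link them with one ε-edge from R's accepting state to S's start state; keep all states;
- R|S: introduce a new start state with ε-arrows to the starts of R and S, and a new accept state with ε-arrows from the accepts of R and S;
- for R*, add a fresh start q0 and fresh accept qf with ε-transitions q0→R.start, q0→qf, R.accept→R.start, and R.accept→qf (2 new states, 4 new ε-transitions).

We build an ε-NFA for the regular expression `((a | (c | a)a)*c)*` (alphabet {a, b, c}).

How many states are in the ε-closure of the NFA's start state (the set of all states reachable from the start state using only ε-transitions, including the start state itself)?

Compute the ε-closure size of each fragment's start state recursively; a symbol fragment's start has no outgoing ε-edge, so its closure is just itself (size 1).
  c | a — C = 1 + 1 + 1 = 3 (the new accept is not ε-reachable since no branch accepts ε)
  (c | a)a — same as the first factor's closure: C = 3
  a | (c | a)a — new start ε-reaches every alternative's start; none of them accept ε, so the new accept is not reached: C = 1 + 1 + 3 = 5
  (a | (c | a)a)* — C = 1 (new start) + 5 (body) + 1 (new accept) = 7
  (a | (c | a)a)*c — C = 7 + 1 = 8 (closure spills across the concat boundary because the left factor accepts ε)
  ((a | (c | a)a)*c)* — new start has ε-edges to the inner start and to the new accept, so C = 2 + 8 = 10

10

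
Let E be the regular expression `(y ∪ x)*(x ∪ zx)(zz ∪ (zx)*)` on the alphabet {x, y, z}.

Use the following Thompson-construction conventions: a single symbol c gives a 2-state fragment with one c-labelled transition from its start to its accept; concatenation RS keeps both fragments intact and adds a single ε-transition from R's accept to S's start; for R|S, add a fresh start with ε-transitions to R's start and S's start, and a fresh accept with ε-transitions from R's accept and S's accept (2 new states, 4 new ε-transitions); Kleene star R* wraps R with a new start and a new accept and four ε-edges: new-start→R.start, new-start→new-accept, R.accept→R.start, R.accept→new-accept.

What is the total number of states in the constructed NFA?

Per subexpression:
Each of the 9 symbol leaves contributes a 2-state fragment.
  y ∪ x → 6 states
  (y ∪ x)* → 8 states
  zx → 4 states
  x ∪ zx → 8 states
  zz → 4 states
  zx → 4 states
  (zx)* → 6 states
  zz ∪ (zx)* → 12 states
  (y ∪ x)*(x ∪ zx)(zz ∪ (zx)*) → 28 states

28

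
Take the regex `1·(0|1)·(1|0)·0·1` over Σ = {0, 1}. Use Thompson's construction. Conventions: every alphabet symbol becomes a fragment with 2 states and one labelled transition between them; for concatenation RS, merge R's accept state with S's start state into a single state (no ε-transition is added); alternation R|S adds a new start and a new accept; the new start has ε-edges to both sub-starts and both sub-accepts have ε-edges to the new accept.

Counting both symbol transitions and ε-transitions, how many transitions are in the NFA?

Per subexpression:
Each of the 7 symbol leaves contributes 1 transition (1 symbol, 0 ε).
  0|1 — 6 transitions (2 symbol, 4 ε)
  1|0 — 6 transitions (2 symbol, 4 ε)
  1·(0|1)·(1|0)·0·1 — 15 transitions (7 symbol, 8 ε)

15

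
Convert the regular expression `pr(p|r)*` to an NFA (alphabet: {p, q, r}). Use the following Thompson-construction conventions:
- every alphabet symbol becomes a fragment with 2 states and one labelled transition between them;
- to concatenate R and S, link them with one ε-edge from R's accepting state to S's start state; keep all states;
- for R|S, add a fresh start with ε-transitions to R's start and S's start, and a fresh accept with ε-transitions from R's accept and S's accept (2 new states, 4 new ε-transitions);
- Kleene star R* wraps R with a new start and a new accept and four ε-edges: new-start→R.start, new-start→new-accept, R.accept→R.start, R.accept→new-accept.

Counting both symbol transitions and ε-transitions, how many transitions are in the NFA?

14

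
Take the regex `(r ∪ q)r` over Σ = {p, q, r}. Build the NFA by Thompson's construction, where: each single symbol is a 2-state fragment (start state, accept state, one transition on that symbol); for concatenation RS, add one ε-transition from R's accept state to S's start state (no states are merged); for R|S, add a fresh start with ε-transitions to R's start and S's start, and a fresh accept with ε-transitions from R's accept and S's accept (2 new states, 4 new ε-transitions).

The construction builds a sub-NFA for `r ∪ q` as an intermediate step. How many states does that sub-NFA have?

6

Fragment for `r ∪ q`:
Each of the 2 symbol leaves contributes a 2-state fragment.
  r ∪ q : 6 states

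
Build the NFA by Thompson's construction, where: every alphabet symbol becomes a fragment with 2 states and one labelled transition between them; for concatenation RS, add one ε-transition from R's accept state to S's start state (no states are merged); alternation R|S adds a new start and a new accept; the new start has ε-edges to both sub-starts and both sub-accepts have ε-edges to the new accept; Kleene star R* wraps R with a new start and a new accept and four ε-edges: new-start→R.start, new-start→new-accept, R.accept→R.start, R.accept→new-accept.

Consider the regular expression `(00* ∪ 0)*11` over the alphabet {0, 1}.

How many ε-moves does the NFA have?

15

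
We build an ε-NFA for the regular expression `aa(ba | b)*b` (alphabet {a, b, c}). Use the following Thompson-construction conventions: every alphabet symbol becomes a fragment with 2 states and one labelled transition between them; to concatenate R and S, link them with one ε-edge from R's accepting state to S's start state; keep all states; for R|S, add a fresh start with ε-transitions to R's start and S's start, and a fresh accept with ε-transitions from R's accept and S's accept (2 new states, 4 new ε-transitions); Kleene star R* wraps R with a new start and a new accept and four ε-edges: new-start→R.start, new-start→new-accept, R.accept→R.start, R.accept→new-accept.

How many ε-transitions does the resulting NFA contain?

12

Recursing over subexpressions:
Each of the 6 symbol leaves contributes 0 ε-transitions.
  ba = 1 ε-transition
  ba | b = 5 ε-transitions
  (ba | b)* = 9 ε-transitions
  aa(ba | b)*b = 12 ε-transitions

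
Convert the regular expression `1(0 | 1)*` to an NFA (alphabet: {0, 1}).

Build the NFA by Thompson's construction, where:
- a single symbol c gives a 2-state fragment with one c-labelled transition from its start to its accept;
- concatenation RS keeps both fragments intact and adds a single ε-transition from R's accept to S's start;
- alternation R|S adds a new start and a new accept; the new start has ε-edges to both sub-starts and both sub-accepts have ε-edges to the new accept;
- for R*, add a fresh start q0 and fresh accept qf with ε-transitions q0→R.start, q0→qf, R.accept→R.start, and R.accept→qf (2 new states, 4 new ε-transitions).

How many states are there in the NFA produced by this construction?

Recursing over subexpressions:
Each of the 3 symbol leaves contributes a 2-state fragment.
  0 | 1 : 6 states
  (0 | 1)* : 8 states
  1(0 | 1)* : 10 states

10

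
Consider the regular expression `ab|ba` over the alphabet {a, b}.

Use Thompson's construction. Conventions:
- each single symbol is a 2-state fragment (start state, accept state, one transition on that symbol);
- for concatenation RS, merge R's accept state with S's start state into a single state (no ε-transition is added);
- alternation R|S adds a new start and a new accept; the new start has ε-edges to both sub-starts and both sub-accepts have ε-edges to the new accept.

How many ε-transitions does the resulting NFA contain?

4

Per subexpression:
Each of the 4 symbol leaves contributes 0 ε-transitions.
  ab — 0 ε-transitions
  ba — 0 ε-transitions
  ab|ba — 4 ε-transitions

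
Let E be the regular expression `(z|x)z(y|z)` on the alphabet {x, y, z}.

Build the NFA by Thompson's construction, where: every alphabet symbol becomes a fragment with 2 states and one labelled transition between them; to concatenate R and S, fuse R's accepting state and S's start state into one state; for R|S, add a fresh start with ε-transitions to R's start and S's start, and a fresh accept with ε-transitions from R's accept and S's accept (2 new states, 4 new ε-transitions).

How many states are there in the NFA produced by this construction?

12

Building bottom-up:
Each of the 5 symbol leaves contributes a 2-state fragment.
  z|x : 6 states
  y|z : 6 states
  (z|x)z(y|z) : 12 states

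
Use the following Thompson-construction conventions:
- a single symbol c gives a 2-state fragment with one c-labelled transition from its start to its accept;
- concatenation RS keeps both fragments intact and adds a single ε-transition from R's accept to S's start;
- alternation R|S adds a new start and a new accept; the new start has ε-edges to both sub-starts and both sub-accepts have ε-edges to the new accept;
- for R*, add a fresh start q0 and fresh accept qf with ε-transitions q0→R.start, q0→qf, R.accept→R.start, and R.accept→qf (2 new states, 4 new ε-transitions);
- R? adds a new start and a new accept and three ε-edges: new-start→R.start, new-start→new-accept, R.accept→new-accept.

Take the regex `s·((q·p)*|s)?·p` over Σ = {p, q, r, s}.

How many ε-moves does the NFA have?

Per subexpression:
Each of the 5 symbol leaves contributes 0 ε-transitions.
  q·p : 1 ε-transition
  (q·p)* : 5 ε-transitions
  (q·p)*|s : 9 ε-transitions
  ((q·p)*|s)? : 12 ε-transitions
  s·((q·p)*|s)?·p : 14 ε-transitions

14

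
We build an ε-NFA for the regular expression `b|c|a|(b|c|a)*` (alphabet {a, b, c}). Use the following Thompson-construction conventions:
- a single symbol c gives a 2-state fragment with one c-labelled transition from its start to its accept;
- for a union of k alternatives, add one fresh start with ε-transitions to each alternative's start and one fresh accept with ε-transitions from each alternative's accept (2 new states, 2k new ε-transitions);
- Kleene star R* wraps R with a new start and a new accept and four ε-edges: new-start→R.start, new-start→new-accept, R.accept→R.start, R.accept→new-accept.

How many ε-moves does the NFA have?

18

Recursing over subexpressions:
Each of the 6 symbol leaves contributes 0 ε-transitions.
  b|c|a : 6 ε-transitions
  (b|c|a)* : 10 ε-transitions
  b|c|a|(b|c|a)* : 18 ε-transitions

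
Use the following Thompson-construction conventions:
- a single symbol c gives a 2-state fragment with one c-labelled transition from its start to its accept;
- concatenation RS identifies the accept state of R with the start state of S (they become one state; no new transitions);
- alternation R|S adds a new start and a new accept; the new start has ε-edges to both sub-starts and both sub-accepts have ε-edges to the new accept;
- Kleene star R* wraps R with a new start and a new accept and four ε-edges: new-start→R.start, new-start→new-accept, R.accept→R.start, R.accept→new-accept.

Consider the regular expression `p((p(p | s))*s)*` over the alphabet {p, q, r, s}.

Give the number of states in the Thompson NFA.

By structural recursion:
Each of the 5 symbol leaves contributes a 2-state fragment.
  p | s = 6 states
  p(p | s) = 7 states
  (p(p | s))* = 9 states
  (p(p | s))*s = 10 states
  ((p(p | s))*s)* = 12 states
  p((p(p | s))*s)* = 13 states

13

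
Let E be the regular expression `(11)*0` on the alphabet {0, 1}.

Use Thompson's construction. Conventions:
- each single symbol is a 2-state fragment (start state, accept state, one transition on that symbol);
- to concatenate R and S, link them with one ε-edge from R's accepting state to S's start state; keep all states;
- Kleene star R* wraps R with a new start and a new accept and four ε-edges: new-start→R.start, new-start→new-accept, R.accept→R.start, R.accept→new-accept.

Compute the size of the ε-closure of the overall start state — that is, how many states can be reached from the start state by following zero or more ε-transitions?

4

Compute the ε-closure size of each fragment's start state recursively; a symbol fragment's start has no outgoing ε-edge, so its closure is just itself (size 1).
  11 → same as the first factor's closure: |ε-closure| = 1
  (11)* → the star's fresh start ε-reaches both the body's start and the fresh accept: |ε-closure| = 2 + 1 = 3
  (11)*0 → |ε-closure| = 3 + 1 = 4 (closure spills across the concat boundary because the left factor accepts ε)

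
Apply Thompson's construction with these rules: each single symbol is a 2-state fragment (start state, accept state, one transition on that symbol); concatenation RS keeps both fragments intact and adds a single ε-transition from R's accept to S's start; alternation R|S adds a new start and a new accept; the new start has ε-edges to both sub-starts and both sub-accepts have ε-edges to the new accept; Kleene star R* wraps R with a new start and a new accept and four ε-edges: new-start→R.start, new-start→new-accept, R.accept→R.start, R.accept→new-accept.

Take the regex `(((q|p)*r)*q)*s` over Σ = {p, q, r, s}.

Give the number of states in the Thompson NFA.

18

Building bottom-up:
Each of the 5 symbol leaves contributes a 2-state fragment.
  q|p = 6 states
  (q|p)* = 8 states
  (q|p)*r = 10 states
  ((q|p)*r)* = 12 states
  ((q|p)*r)*q = 14 states
  (((q|p)*r)*q)* = 16 states
  (((q|p)*r)*q)*s = 18 states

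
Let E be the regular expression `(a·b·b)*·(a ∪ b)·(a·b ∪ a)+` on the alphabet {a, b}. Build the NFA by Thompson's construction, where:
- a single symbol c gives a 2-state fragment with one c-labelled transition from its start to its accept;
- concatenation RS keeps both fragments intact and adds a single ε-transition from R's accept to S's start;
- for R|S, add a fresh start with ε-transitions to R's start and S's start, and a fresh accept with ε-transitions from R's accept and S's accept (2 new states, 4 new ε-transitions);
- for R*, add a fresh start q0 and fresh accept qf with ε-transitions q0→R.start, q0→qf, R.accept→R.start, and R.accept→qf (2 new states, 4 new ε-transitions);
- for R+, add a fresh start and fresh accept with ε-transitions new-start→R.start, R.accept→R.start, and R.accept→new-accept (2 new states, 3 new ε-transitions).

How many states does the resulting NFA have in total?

Per subexpression:
Each of the 8 symbol leaves contributes a 2-state fragment.
  a·b·b → 6 states
  (a·b·b)* → 8 states
  a ∪ b → 6 states
  a·b → 4 states
  a·b ∪ a → 8 states
  (a·b ∪ a)+ → 10 states
  (a·b·b)*·(a ∪ b)·(a·b ∪ a)+ → 24 states

24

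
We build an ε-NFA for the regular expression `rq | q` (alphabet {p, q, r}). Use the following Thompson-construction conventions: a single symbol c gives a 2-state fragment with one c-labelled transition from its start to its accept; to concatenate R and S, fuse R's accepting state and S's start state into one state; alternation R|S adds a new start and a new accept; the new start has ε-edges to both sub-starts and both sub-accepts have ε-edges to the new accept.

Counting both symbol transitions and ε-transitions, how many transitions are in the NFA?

7

Recursing over subexpressions:
Each of the 3 symbol leaves contributes 1 transition (1 symbol, 0 ε).
  rq — 2 transitions (2 symbol, 0 ε)
  rq | q — 7 transitions (3 symbol, 4 ε)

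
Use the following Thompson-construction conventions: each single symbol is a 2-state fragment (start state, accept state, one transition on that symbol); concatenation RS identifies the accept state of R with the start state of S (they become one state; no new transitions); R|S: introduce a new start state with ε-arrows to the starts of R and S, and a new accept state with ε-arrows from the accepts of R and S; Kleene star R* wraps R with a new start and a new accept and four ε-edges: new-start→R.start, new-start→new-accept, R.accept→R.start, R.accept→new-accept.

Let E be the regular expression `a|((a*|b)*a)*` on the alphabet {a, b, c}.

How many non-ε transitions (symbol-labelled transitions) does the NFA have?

4

Bottom-up over the parse tree:
Each of the 4 symbol leaves contributes exactly 1 symbol transition.
  a* : 1 symbol transition
  a*|b : 2 symbol transitions
  (a*|b)* : 2 symbol transitions
  (a*|b)*a : 3 symbol transitions
  ((a*|b)*a)* : 3 symbol transitions
  a|((a*|b)*a)* : 4 symbol transitions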